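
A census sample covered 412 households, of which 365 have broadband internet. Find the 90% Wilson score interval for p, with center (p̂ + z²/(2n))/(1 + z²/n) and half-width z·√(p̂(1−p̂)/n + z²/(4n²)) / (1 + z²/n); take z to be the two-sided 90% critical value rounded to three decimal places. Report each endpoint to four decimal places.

(0.8576, 0.9092)

Here p̂ = 365/412 = 0.88592 and z = 1.645 (z² = 2.706025).
1 + z²/n = 1.006568.
Adjusted center: (0.88592 + z²/(2n))/1.006568 = 0.88340.
Radicand: p̂(1−p̂)/n + z²/(4n²) = 0.000245301 + 0.000003985 = 0.000249286.
Half-width = z·√(radicand)/denom = 1.645·0.015789/1.006568 = 0.02580.
So the interval runs from 0.8576 to 0.9092.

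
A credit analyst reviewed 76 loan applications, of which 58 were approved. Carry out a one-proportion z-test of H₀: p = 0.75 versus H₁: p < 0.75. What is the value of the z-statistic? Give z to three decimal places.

Sample proportion p̂ = 58/76 = 0.76316.
Null standard error: √(0.75·0.25/76) = √0.002467105 = 0.049670.
z = (p̂ − p₀)/SE = (0.76316 − 0.75)/0.049670 = 0.265.

z = 0.265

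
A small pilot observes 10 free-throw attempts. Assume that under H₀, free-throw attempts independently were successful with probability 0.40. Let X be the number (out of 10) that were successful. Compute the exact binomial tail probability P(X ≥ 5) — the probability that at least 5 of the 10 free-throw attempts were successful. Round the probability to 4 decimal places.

X ~ Binomial(n=10, p=0.40).
P(X ≥ 5) = Σ_{j=5}^{10} C(10,j)·0.40^j·0.60^{10−j}.
= 0.200658 + 0.111477 + 0.042467 + 0.010617 + 0.001573 + 0.000105 = 0.3669.

P = 0.3669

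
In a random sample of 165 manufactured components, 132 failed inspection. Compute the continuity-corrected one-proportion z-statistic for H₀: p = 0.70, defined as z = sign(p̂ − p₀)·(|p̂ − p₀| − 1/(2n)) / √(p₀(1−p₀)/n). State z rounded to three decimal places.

z = 2.718

With x = 132 successes in n = 165, p̂ = 0.80000. p̂ − p₀ = 0.100000.
Continuity correction 1/(2n) = 1/330 = 0.003030.
Corrected numerator: |0.100000| − 0.003030 = 0.096970.
Under H₀, SE = √(p₀(1−p₀)/n) = √(0.70·0.30/165) = √0.001272727 = 0.035675.
z = +0.096970/0.035675 = 2.718.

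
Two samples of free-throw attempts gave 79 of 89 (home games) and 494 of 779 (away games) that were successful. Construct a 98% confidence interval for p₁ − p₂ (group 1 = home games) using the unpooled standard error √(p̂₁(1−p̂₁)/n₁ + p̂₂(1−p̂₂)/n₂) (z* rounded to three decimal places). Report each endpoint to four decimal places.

p̂₁ = 79/89 = 0.88764, p̂₂ = 494/779 = 0.63415; p̂₁ − p̂₂ = 0.25349.
SE = √(0.001120617 + 0.000297824) = √0.001418441 = 0.037662.
z* = 2.326 at the 98% level. Margin = 2.326·0.037662 = 0.08760.
Interval: 0.25349 ± 0.08760 → (0.1659, 0.3411).

(0.1659, 0.3411)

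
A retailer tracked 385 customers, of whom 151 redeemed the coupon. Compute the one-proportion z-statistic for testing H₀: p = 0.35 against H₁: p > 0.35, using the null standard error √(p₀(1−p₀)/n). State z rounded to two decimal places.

z = 1.74

Sample proportion p̂ = 151/385 = 0.39221.
SE₀ = √(0.35·0.65/385) = 0.024309.
z = (p̂ − p₀)/SE = (0.39221 − 0.35)/0.024309 = 1.74.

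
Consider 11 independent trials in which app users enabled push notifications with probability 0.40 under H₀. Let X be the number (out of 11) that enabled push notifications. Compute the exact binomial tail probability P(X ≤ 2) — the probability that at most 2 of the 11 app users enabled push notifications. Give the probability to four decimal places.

X ~ Binomial(n=11, p=0.40).
P(X ≤ 2) = C(11,0)·0.40^0·0.60^11 + C(11,1)·0.40^1·0.60^10 + C(11,2)·0.40^2·0.60^9.
= 0.003628 + 0.026605 + 0.088684 = 0.1189.

P = 0.1189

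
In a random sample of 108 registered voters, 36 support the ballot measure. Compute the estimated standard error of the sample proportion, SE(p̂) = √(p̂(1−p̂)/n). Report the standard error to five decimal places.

The sample proportion is 36/108 = 0.33333.
p̂(1−p̂) = 0.33333·0.66667 = 0.222221.
Dividing by n and taking the root: √0.002057602 = 0.04536.

SE = 0.04536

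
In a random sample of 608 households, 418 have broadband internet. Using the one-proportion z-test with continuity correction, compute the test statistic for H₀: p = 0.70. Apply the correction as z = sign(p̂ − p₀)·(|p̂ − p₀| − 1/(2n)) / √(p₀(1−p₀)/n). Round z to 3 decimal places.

z = -0.628

Sample proportion p̂ = 418/608 = 0.68750. p̂ − p₀ = -0.012500.
1/(2n) = 0.000822.
Corrected numerator: |-0.012500| − 0.000822 = 0.011678.
Under H₀, SE = √(p₀(1−p₀)/n) = √(0.70·0.30/608) = √0.000345395 = 0.018585.
z = −0.011678/0.018585 = -0.628.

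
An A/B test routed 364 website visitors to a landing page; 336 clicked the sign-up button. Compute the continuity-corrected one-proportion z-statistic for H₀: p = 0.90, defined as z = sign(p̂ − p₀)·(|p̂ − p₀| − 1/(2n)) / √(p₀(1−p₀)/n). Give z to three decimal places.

With x = 336 successes in n = 364, p̂ = 0.92308. p̂ − p₀ = 0.023077.
Continuity correction 1/(2n) = 1/728 = 0.001374.
Corrected numerator: |0.023077| − 0.001374 = 0.021703.
SE₀ = √(0.90·0.10/364) = 0.015724.
z = (+)0.021703/0.015724 = 1.380.

z = 1.380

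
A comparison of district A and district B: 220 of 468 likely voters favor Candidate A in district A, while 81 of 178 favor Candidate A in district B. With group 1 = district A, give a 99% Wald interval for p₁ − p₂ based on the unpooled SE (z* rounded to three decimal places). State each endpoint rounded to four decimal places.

(-0.0980, 0.1281)

p̂₁ = 220/468 = 0.47009, p̂₂ = 81/178 = 0.45506; p̂₁ − p̂₂ = 0.01503.
Unpooled SE = √(p̂₁(1−p̂₁)/n₁ + p̂₂(1−p̂₂)/n₂) = √(0.000532276 + 0.001393146) = 0.043880.
The 99% critical value is z* = 2.576. Margin of error = 0.11303.
So the interval runs from -0.0980 to 0.1281.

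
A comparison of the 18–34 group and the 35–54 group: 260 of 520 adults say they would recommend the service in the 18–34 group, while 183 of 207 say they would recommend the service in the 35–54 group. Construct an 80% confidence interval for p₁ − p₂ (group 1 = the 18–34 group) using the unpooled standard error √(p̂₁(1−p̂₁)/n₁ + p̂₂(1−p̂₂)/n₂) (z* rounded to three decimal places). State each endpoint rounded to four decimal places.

(-0.4241, -0.3440)

p̂₁ = 260/520 = 0.50000, p̂₂ = 183/207 = 0.88406; p̂₁ − p̂₂ = -0.38406.
Unpooled SE = √(p̂₁(1−p̂₁)/n₁ + p̂₂(1−p̂₂)/n₂) = √(0.000480769 + 0.000495167) = 0.031240.
For 80% confidence, z* = 1.282. Margin of error = 0.04005.
Interval: -0.38406 ± 0.04005 → (-0.4241, -0.3440).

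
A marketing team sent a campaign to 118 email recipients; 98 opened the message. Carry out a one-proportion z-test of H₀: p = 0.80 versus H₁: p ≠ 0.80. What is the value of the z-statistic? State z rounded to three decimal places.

z = 0.829

p̂ = 98/118 = 0.83051.
SE₀ = √(0.80·0.20/118) = 0.036823.
Test statistic: z = 0.03051/0.036823 = 0.829.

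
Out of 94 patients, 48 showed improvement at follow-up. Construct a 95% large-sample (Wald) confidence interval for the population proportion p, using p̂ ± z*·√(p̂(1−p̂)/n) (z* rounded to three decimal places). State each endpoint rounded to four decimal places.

(0.4096, 0.6117)

The sample proportion is 48/94 = 0.51064.
SE = √(p̂(1−p̂)/n) = √(0.249887/94) = 0.051559.
The 95% critical value is z* = 1.960.
Margin = 1.960·0.051559 = 0.10106.
So the interval runs from 0.4096 to 0.6117.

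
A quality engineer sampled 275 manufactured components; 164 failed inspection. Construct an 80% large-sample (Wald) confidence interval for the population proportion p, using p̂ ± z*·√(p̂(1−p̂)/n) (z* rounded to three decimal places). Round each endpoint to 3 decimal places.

With x = 164 successes in n = 275, p̂ = 0.59636.
Standard error of p̂: √(0.240714/275) = √0.000875324 = 0.029586.
z* = 1.282 at the 80% level.
Margin of error: 1.282 × 0.029586 = 0.03793.
So the interval runs from 0.558 to 0.634.

(0.558, 0.634)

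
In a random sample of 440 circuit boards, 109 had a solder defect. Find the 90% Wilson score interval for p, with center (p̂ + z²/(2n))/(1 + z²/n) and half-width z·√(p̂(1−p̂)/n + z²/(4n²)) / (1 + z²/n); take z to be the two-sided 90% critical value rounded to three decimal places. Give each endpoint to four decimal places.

Here p̂ = 109/440 = 0.24773 and z = 1.645 (z² = 2.706025).
1 + z²/n = 1.006150.
Center = (0.24773 + 0.003075)/1.006150 = 0.24927.
Radicand: p̂(1−p̂)/n + z²/(4n²) = 0.000423542 + 0.000003494 = 0.000427036.
Half-width = z·√(radicand)/denom = 1.645·0.020665/1.006150 = 0.03379.
Interval: 0.24927 ± 0.03379 → (0.2155, 0.2831).

(0.2155, 0.2831)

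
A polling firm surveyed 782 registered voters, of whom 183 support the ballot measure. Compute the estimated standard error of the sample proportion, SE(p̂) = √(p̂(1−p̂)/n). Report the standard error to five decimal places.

SE = 0.01514

With x = 183 successes in n = 782, p̂ = 0.23402.
p̂(1−p̂) = 0.179255.
SE = √(0.179255/782) = √0.000229226 = 0.01514.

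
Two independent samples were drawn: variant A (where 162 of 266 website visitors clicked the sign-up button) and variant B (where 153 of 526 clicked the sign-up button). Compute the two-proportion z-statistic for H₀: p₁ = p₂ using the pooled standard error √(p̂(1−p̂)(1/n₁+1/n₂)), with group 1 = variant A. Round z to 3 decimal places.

z = 8.640

p̂₁ = 162/266 = 0.60902, p̂₂ = 153/526 = 0.29087.
Pooling: p̂ = 315/792 = 0.39773.
Pooled SE = √[0.2395403·0.00566054] ≈ 0.036823.
z = (p̂₁ − p̂₂)/SE = (0.60902 − 0.29087)/0.036823 = 0.31815/0.036823 = 8.640.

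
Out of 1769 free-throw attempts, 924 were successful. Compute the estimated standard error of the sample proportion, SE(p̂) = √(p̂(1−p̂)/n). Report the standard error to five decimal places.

The sample proportion is 924/1769 = 0.52233.
p̂(1−p̂) = 0.249501.
Dividing by n and taking the root: √0.000141041 = 0.01188.

SE = 0.01188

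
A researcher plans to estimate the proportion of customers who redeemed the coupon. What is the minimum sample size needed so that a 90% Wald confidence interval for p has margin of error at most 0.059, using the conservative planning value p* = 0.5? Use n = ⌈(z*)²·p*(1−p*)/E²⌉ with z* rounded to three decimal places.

n = 195

The 90% critical value is z* = 1.645.
p*(1−p*) = 0.50·0.50 = 0.2500.
(z*)²·p*(1−p*)/E² = 2.706025·0.2500/0.003481 = 194.343.
⌈194.343⌉ = 195.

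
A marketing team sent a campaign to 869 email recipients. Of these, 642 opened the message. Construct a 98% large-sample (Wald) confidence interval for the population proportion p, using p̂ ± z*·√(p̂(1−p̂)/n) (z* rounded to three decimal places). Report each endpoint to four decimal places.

p̂ = 642/869 = 0.73878.
SE = √(p̂(1−p̂)/n) = √(0.192984/869) = 0.014902.
For 98% confidence, z* = 2.326.
Margin = 2.326·0.014902 = 0.03466.
So the interval runs from 0.7041 to 0.7734.

(0.7041, 0.7734)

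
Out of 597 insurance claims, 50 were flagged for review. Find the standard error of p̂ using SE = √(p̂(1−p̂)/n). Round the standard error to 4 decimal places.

p̂ = 50/597 = 0.08375.
p̂(1−p̂) = 0.076736.
Dividing by n and taking the root: √0.000128536 = 0.0113.

SE = 0.0113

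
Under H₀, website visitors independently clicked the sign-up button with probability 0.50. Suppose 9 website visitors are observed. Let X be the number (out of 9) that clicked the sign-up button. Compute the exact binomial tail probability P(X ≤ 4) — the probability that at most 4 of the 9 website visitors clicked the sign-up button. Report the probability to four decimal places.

X is binomial with n = 9 and p = 0.50.
P(X ≤ 4) = Σ_{j=0}^{4} C(9,j)·0.50^j·0.50^{9−j}.
= 0.001953 + 0.017578 + 0.070312 + 0.164062 + 0.246094 = 0.5000.

P = 0.5000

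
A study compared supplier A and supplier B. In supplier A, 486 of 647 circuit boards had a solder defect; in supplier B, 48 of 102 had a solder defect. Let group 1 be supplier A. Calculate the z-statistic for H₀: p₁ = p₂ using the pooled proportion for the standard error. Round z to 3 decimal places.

z = 5.822

Sample proportions: p̂₁ = 486/647 = 0.75116 and p̂₂ = 48/102 = 0.47059.
Pooling: p̂ = 534/749 = 0.71295.
Pooled SE = √[0.2046520·0.01134952] ≈ 0.048194.
z = 0.28057/0.048194 = 5.822.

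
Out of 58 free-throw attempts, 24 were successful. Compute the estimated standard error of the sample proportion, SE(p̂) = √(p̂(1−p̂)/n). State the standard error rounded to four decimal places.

p̂ = 24/58 = 0.41379.
p̂(1−p̂) = 0.242568.
SE = √(0.242568/58) = 0.0647.

SE = 0.0647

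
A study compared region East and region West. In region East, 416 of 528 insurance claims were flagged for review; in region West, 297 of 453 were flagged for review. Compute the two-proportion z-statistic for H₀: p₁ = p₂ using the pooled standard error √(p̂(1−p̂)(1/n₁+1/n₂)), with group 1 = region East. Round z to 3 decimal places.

p̂₁ = 416/528 = 0.78788, p̂₂ = 297/453 = 0.65563.
Pooling: p̂ = 713/981 = 0.72681.
SE = √[p̂(1−p̂)(1/n₁+1/n₂)] = √[0.72681·0.27319·(1/528+1/453)] ≈ 0.028537.
z = (p̂₁ − p̂₂)/SE = (0.78788 − 0.65563)/0.028537 = 0.13225/0.028537 = 4.634.

z = 4.634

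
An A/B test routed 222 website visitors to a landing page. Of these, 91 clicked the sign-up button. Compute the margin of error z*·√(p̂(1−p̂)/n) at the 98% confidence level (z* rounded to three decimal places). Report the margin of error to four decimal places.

p̂ = 91/222 = 0.40991.
Standard error of p̂: √(0.241884/222) = √0.001089567 = 0.033009.
z* = 2.326 at the 98% level.
So ME = 0.0768.

ME = 0.0768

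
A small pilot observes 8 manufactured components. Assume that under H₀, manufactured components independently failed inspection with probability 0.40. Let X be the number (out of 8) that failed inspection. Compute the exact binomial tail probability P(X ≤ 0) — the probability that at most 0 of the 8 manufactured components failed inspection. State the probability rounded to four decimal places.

P = 0.0168

X is binomial with n = 8 and p = 0.40.
P(X ≤ 0) = C(8,0)·0.40^0·0.60^8.
= 0.016796 = 0.0168.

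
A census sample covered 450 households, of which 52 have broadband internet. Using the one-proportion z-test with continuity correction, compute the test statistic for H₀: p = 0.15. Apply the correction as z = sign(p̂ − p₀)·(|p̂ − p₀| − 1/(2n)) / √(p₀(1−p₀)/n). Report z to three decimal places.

p̂ = 52/450 = 0.11556. p̂ − p₀ = -0.034444.
Continuity correction 1/(2n) = 1/900 = 0.001111.
Corrected numerator: |-0.034444| − 0.001111 = 0.033333.
SE₀ = √(0.15·0.85/450) = 0.016833.
z = (−)0.033333/0.016833 = -1.980.

z = -1.980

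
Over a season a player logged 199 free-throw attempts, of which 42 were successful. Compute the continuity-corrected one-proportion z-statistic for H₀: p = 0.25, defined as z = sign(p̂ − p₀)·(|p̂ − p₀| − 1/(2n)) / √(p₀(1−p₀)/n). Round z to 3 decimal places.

With x = 42 successes in n = 199, p̂ = 0.21106. p̂ − p₀ = -0.038945.
Continuity correction 1/(2n) = 1/398 = 0.002513.
Corrected numerator: |-0.038945| − 0.002513 = 0.036432.
SE₀ = √(0.25·0.75/199) = 0.030695.
z = −0.036432/0.030695 = -1.187.

z = -1.187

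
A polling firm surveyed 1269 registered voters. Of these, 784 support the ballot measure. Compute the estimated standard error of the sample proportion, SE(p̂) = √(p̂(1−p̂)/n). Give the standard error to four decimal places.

SE = 0.0136

p̂ = 784/1269 = 0.61781.
p̂(1−p̂) = 0.236121.
SE = √(0.236121/1269) = √0.000186069 = 0.0136.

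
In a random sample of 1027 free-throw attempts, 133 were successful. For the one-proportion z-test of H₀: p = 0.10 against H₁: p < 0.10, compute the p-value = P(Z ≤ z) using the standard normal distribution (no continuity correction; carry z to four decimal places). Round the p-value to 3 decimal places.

Sample proportion p̂ = 133/1027 = 0.12950.
Null standard error: √(0.10·0.90/1027) = √0.000087634 = 0.009361.
z = (p̂ − p₀)/SE = (133/1027 − 0.10)/0.009361 ≈ 3.1516.
p-value = P(Z ≤ z) with z = 3.1516 → 0.999.

p-value = 0.999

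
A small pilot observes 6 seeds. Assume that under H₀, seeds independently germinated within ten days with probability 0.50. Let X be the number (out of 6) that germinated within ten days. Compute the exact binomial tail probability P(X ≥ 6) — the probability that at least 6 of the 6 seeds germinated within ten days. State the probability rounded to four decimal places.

P = 0.0156

X is binomial with n = 6 and p = 0.50.
P(X ≥ 6) = C(6,6)·0.50^6·0.50^0.
= 0.015625 = 0.0156.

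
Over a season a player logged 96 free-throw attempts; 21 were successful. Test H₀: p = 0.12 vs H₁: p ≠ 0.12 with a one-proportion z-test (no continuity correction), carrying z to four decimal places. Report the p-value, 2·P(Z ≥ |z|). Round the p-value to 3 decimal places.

p-value = 0.003

With x = 21 successes in n = 96, p̂ = 0.21875.
SE₀ = √(0.12·0.88/96) = 0.033166.
Test statistic (full precision, shown to 4 dp): z = (21/96 − 0.12)/SE₀ ≈ 2.9774.
From the standard normal, 2·P(Z ≥ |z|) = 0.003.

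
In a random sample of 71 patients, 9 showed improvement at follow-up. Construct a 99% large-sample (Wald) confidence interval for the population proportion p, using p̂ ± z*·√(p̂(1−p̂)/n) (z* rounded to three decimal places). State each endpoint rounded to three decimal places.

Sample proportion p̂ = 9/71 = 0.12676.
SE = √(p̂(1−p̂)/n) = √(0.110692/71) = 0.039485.
The 99% critical value is z* = 2.576.
Margin = 2.576·0.039485 = 0.10171.
Interval: 0.12676 ± 0.10171 → (0.025, 0.228).

(0.025, 0.228)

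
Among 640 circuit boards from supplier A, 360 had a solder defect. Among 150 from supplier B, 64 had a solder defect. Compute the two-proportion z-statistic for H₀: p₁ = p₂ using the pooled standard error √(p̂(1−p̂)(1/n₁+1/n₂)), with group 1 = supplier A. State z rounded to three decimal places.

z = 3.003

p̂₁ = 360/640 = 0.56250, p̂₂ = 64/150 = 0.42667.
Pooled p̂ = (360+64)/(640+150) = 424/790 = 0.53671.
Pooled SE = √[0.2486525·0.00822917] ≈ 0.045235.
z = 0.13583/0.045235 = 3.003.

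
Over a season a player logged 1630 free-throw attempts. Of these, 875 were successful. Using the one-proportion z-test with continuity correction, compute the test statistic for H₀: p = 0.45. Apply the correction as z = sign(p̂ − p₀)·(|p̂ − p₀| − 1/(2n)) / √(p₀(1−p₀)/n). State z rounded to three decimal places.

z = 7.020

Sample proportion p̂ = 875/1630 = 0.53681. p̂ − p₀ = 0.086810.
1/(2n) = 0.000307.
Corrected numerator: |0.086810| − 0.000307 = 0.086503.
SE₀ = √(0.45·0.55/1630) = 0.012322.
z = +0.086503/0.012322 = 7.020.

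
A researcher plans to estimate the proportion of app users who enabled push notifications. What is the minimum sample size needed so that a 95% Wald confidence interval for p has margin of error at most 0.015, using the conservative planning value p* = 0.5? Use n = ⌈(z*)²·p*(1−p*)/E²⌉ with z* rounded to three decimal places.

n = 4269

The 95% critical value is z* = 1.960.
p*(1−p*) = 0.2500.
(z*)²·p*(1−p*)/E² = 3.841600·0.2500/0.000225 = 4268.444.
Rounding up, n = 4269.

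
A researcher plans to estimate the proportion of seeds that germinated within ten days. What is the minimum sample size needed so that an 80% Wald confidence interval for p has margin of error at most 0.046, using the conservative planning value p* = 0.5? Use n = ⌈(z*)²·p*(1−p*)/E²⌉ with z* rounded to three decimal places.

For 80% confidence, z* = 1.282.
p*(1−p*) = 0.50·0.50 = 0.2500.
Required n before rounding: 1.643524 × 0.2500 / 0.046² = 194.178.
Rounding up, n = 195.

n = 195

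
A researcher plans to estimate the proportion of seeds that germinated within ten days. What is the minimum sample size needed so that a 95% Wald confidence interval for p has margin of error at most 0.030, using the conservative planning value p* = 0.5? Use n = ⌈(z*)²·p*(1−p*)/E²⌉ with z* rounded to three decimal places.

n = 1068

For 95% confidence, z* = 1.960.
p*(1−p*) = 0.50·0.50 = 0.2500.
Required n before rounding: 3.841600 × 0.2500 / 0.030² = 1067.111.
Rounding up, n = 1068.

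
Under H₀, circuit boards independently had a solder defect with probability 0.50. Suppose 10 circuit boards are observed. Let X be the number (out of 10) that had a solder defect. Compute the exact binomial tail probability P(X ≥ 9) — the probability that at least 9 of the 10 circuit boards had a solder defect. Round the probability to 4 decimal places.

X ~ Binomial(n=10, p=0.50).
P(X ≥ 9) = C(10,9)·0.50^9·0.50^1 + C(10,10)·0.50^10·0.50^0.
= 0.009766 + 0.000977 = 0.0107.

P = 0.0107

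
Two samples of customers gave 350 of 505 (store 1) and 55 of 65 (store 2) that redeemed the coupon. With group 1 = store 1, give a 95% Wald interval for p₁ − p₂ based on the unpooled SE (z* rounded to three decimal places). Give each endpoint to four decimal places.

(-0.2496, -0.0566)

p̂₁ = 0.69307, p̂₂ = 0.84615, so the observed difference is -0.15308.
SE = √(0.000421236 + 0.002002731) = √0.002423967 = 0.049234.
The 95% critical value is z* = 1.960. Margin = 1.960·0.049234 = 0.09650.
Interval: -0.15308 ± 0.09650 → (-0.2496, -0.0566).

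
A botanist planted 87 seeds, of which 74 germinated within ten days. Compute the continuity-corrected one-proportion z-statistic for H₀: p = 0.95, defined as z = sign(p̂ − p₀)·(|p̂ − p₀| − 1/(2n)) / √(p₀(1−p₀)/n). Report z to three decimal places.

z = -4.009

Sample proportion p̂ = 74/87 = 0.85057. p̂ − p₀ = -0.099425.
1/(2n) = 0.005747.
Corrected numerator: |-0.099425| − 0.005747 = 0.093678.
Null standard error: √(0.95·0.05/87) = √0.000545977 = 0.023366.
z = −0.093678/0.023366 = -4.009.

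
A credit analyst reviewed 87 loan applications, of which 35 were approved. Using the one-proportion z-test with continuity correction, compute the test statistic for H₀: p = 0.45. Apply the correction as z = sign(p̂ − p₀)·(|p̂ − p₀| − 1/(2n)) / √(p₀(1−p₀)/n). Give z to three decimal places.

z = -0.787

With x = 35 successes in n = 87, p̂ = 0.40230. p̂ − p₀ = -0.047701.
1/(2n) = 0.005747.
Corrected numerator: |-0.047701| − 0.005747 = 0.041954.
Under H₀, SE = √(p₀(1−p₀)/n) = √(0.45·0.55/87) = √0.002844828 = 0.053337.
z = (−)0.041954/0.053337 = -0.787.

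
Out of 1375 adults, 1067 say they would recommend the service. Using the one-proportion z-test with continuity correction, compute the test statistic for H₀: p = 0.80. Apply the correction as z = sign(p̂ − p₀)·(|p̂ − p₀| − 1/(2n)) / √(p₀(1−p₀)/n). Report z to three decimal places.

The sample proportion is 1067/1375 = 0.77600. p̂ − p₀ = -0.024000.
Continuity correction 1/(2n) = 1/2750 = 0.000364.
Corrected numerator: |-0.024000| − 0.000364 = 0.023636.
Under H₀, SE = √(p₀(1−p₀)/n) = √(0.80·0.20/1375) = √0.000116364 = 0.010787.
z = −0.023636/0.010787 = -2.191.

z = -2.191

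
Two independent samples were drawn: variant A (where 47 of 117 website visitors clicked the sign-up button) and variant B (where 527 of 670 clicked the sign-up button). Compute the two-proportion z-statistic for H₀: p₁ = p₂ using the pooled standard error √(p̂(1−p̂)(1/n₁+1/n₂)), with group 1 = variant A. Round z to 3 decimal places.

Sample proportions: p̂₁ = 47/117 = 0.40171 and p̂₂ = 527/670 = 0.78657.
Pooled p̂ = (47+527)/(117+670) = 574/787 = 0.72935.
SE = √[p̂(1−p̂)(1/n₁+1/n₂)] = √[0.72935·0.27065·(1/117+1/670)] ≈ 0.044517.
z = -0.38486/0.044517 = -8.645.

z = -8.645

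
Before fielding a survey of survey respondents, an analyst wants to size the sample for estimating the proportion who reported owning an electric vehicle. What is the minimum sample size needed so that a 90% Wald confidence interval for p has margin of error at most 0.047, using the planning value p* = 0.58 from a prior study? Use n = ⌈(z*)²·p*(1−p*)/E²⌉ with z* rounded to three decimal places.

n = 299

z* = 1.645 at the 90% level.
p*(1−p*) = 0.2436.
Required n before rounding: 2.706025 × 0.2436 / 0.047² = 298.410.
⌈298.410⌉ = 299.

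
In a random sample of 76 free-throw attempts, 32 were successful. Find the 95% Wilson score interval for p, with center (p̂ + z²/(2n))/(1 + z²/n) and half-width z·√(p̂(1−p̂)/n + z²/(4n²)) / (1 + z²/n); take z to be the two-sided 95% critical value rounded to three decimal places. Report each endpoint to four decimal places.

p̂ = 32/76 = 0.42105; z = 1.960, so z² = 3.841600.
Denominator 1 + z²/n = 1 + 3.841600/76 = 1.050547.
Adjusted center: (0.42105 + z²/(2n))/1.050547 = 0.42485.
Radicand: p̂(1−p̂)/n + z²/(4n²) = 0.003207465 + 0.000166274 = 0.003373739.
Half-width = 1.960·√0.003373739/1.050547 = 0.10837.
CI: 0.42485 ± 0.10837 = (0.3165, 0.5332).

(0.3165, 0.5332)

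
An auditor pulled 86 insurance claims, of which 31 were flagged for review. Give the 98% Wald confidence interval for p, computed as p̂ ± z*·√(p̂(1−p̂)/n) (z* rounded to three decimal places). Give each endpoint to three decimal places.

Sample proportion p̂ = 31/86 = 0.36047.
Standard error of p̂: √(0.230530/86) = √0.002680582 = 0.051774.
z* = 2.326 at the 98% level.
Margin of error: 2.326 × 0.051774 = 0.12043.
Interval: 0.36047 ± 0.12043 → (0.240, 0.481).

(0.240, 0.481)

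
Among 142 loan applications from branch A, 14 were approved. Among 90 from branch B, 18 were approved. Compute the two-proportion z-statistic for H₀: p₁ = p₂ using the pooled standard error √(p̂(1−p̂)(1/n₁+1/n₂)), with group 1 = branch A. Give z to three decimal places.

p̂₁ = 14/142 = 0.09859, p̂₂ = 18/90 = 0.20000.
Pooling: p̂ = 32/232 = 0.13793.
Pooled SE = √[0.1189061·0.01815336] ≈ 0.046460.
z = -0.10141/0.046460 = -2.183.

z = -2.183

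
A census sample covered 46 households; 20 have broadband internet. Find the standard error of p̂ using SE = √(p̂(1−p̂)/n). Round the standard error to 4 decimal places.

With x = 20 successes in n = 46, p̂ = 0.43478.
p̂(1−p̂) = 0.43478·0.56522 = 0.245746.
SE = √(0.245746/46) = √0.005342304 = 0.0731.

SE = 0.0731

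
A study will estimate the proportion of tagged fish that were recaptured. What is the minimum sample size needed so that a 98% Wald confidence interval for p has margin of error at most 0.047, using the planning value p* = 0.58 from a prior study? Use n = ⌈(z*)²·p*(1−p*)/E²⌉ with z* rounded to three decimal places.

n = 597

For 98% confidence, z* = 2.326.
p*(1−p*) = 0.58·0.42 = 0.2436.
(z*)²·p*(1−p*)/E² = 5.410276·0.2436/0.002209 = 596.624.
Rounding up, n = 597.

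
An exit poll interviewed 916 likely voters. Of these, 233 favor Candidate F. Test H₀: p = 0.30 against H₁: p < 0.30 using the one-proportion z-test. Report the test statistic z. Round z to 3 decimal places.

Sample proportion p̂ = 233/916 = 0.25437.
Null standard error: √(0.30·0.70/916) = √0.000229258 = 0.015141.
z = (0.25437 − 0.30)/0.015141 = -0.04563/0.015141 = -3.014.

z = -3.014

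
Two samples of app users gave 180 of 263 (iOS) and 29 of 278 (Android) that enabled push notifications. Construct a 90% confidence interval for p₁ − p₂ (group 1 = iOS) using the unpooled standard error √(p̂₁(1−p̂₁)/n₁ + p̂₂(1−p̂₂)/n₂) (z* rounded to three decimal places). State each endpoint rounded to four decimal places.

(0.5241, 0.6361)

p̂₁ = 0.68441, p̂₂ = 0.10432, so the observed difference is 0.58009.
SE = √(0.000821265 + 0.000336096) = √0.001157361 = 0.034020.
The 90% critical value is z* = 1.645. Margin = 1.645·0.034020 = 0.05596.
CI: 0.58009 ± 0.05596 = (0.5241, 0.6361).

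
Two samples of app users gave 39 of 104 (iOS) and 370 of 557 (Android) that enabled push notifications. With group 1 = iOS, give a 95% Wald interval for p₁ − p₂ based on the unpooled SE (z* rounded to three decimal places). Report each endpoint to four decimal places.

p̂₁ = 39/104 = 0.37500, p̂₂ = 370/557 = 0.66427; p̂₁ − p̂₂ = -0.28927.
SE = √(0.002253606 + 0.000400385) = √0.002653991 = 0.051517.
The 95% critical value is z* = 1.960. Margin = 1.960·0.051517 = 0.10097.
So the interval runs from -0.3902 to -0.1883.

(-0.3902, -0.1883)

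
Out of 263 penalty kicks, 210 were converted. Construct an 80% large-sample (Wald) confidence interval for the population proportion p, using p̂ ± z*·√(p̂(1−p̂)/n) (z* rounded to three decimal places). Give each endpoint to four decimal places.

With x = 210 successes in n = 263, p̂ = 0.79848.
SE(p̂) = √(0.79848·0.20152/263) = 0.024735.
z* = 1.282 at the 80% level.
Margin = 1.282·0.024735 = 0.03171.
Interval: 0.79848 ± 0.03171 → (0.7668, 0.8302).

(0.7668, 0.8302)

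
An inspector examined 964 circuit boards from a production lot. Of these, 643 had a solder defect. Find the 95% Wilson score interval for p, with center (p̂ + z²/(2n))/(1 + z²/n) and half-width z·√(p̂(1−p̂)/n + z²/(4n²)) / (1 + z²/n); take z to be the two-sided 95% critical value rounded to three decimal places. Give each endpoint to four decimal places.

Here p̂ = 643/964 = 0.66701 and z = 1.960 (z² = 3.841600).
Denominator 1 + z²/n = 1 + 3.841600/964 = 1.003985.
Adjusted center: (0.66701 + z²/(2n))/1.003985 = 0.66635.
Radicand: p̂(1−p̂)/n + z²/(4n²) = 0.000230401 + 0.000001033 = 0.000231434.
Half-width = z·√(radicand)/denom = 1.960·0.015213/1.003985 = 0.02970.
So the interval runs from 0.6367 to 0.6960.

(0.6367, 0.6960)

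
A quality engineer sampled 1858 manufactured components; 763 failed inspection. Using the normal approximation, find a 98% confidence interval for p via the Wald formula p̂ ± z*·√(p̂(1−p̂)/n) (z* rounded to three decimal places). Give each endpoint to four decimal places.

The sample proportion is 763/1858 = 0.41066.
SE = √(p̂(1−p̂)/n) = √(0.242018/1858) = 0.011413.
z* = 2.326 at the 98% level.
Margin = 2.326·0.011413 = 0.02655.
So the interval runs from 0.3841 to 0.4372.

(0.3841, 0.4372)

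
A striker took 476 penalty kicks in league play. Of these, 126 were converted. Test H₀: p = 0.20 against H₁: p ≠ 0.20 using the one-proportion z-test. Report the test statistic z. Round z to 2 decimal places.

The sample proportion is 126/476 = 0.26471.
Null standard error: √(0.20·0.80/476) = √0.000336134 = 0.018334.
Test statistic: z = 0.06471/0.018334 = 3.53.

z = 3.53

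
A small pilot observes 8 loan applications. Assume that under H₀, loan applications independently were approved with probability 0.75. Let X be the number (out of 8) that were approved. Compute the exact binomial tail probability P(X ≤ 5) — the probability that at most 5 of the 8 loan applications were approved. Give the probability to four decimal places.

P = 0.3215

X is binomial with n = 8 and p = 0.75.
P(X ≤ 5) = Σ_{j=0}^{5} C(8,j)·0.75^j·0.25^{8−j}.
= 0.000015 + 0.000366 + 0.003845 + 0.023071 + 0.086517 + 0.207642 = 0.3215.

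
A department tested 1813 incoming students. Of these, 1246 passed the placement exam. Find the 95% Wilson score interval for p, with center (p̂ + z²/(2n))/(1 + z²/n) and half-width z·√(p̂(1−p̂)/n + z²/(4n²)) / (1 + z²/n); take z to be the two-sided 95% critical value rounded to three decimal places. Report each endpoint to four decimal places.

(0.6655, 0.7082)

Here p̂ = 1246/1813 = 0.68726 and z = 1.960 (z² = 3.841600).
Denominator 1 + z²/n = 1 + 3.841600/1813 = 1.002119.
Adjusted center: (0.68726 + z²/(2n))/1.002119 = 0.68686.
Radicand: p̂(1−p̂)/n + z²/(4n²) = 0.000118552 + 0.000000292 = 0.000118844.
Half-width = z·√(radicand)/denom = 1.960·0.010902/1.002119 = 0.02132.
So the interval runs from 0.6655 to 0.7082.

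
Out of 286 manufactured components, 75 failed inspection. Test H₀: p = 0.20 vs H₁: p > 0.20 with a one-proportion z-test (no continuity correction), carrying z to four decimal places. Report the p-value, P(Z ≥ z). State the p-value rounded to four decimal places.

p-value = 0.0043

With x = 75 successes in n = 286, p̂ = 0.26224.
Null standard error: √(0.20·0.80/286) = √0.000559441 = 0.023652.
Test statistic (full precision, shown to 4 dp): z = (75/286 − 0.20)/SE₀ ≈ 2.6313.
From the standard normal, P(Z ≥ z) = 0.0043.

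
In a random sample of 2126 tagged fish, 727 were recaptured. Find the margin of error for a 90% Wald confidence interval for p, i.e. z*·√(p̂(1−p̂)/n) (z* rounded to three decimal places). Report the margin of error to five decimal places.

ME = 0.01692

The sample proportion is 727/2126 = 0.34196.
SE = √(p̂(1−p̂)/n) = √(0.225022/2126) = 0.010288.
For 90% confidence, z* = 1.645.
So ME = 0.01692.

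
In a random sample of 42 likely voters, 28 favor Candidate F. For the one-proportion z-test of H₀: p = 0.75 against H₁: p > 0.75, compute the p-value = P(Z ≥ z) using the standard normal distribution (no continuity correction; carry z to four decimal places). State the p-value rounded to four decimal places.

Sample proportion p̂ = 28/42 = 0.66667.
Null standard error: √(0.75·0.25/42) = √0.004464286 = 0.066815.
z = (p̂ − p₀)/SE = (28/42 − 0.75)/0.066815 ≈ -1.2472.
p-value = P(Z ≥ z) with z = -1.2472 → 0.8938.

p-value = 0.8938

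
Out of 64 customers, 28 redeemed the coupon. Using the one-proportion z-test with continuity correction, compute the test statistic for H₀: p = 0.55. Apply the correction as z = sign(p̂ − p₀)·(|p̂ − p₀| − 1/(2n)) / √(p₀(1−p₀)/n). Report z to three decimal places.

z = -1.683

With x = 28 successes in n = 64, p̂ = 0.43750. p̂ − p₀ = -0.112500.
Continuity correction 1/(2n) = 1/128 = 0.007812.
Corrected numerator: |-0.112500| − 0.007812 = 0.104688.
SE₀ = √(0.55·0.45/64) = 0.062187.
z = −0.104688/0.062187 = -1.683.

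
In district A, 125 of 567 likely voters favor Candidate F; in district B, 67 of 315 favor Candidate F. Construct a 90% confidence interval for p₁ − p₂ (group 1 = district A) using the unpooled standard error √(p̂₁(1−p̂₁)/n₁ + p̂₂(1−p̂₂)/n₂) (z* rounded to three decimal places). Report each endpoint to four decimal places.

(-0.0398, 0.0553)

p̂₁ = 125/567 = 0.22046, p̂₂ = 67/315 = 0.21270; p̂₁ − p̂₂ = 0.00776.
Unpooled SE = √(p̂₁(1−p̂₁)/n₁ + p̂₂(1−p̂₂)/n₂) = √(0.000303098 + 0.000531612) = 0.028891.
z* = 1.645 at the 90% level. Margin = 1.645·0.028891 = 0.04753.
So the interval runs from -0.0398 to 0.0553.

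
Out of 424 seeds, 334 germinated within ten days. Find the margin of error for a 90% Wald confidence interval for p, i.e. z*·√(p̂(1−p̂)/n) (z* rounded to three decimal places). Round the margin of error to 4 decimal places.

ME = 0.0327

p̂ = 334/424 = 0.78774.
SE = √(p̂(1−p̂)/n) = √(0.167208/424) = 0.019858.
The 90% critical value is z* = 1.645.
Margin of error = z*·SE = 1.645 × 0.019858 = 0.0327.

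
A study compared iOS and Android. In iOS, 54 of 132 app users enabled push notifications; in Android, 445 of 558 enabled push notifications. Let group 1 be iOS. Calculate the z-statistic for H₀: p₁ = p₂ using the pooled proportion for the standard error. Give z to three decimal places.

p̂₁ = 54/132 = 0.40909, p̂₂ = 445/558 = 0.79749.
Pooled p̂ = (54+445)/(132+558) = 499/690 = 0.72319.
Pooled SE = √[0.2001869·0.00936787] ≈ 0.043305.
z = (p̂₁ − p̂₂)/SE = (0.40909 − 0.79749)/0.043305 = -0.38840/0.043305 = -8.969.

z = -8.969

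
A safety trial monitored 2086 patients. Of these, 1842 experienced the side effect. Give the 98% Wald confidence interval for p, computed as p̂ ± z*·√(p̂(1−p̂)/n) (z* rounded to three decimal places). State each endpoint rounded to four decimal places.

Sample proportion p̂ = 1842/2086 = 0.88303.
SE = √(p̂(1−p̂)/n) = √(0.103288/2086) = 0.007037.
For 98% confidence, z* = 2.326.
Margin = 2.326·0.007037 = 0.01637.
Interval: 0.88303 ± 0.01637 → (0.8667, 0.8994).

(0.8667, 0.8994)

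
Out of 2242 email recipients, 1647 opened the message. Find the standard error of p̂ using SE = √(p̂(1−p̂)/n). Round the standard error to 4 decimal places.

SE = 0.0093

p̂ = 1647/2242 = 0.73461.
p̂(1−p̂) = 0.73461·0.26539 = 0.194958.
SE = √(0.194958/2242) = 0.0093.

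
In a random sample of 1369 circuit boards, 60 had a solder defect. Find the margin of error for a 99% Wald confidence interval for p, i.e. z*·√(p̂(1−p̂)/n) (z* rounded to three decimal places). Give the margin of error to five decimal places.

The sample proportion is 60/1369 = 0.04383.
SE(p̂) = √(0.04383·0.95617/1369) = 0.005533.
z* = 2.576 at the 99% level.
So ME = 0.01425.

ME = 0.01425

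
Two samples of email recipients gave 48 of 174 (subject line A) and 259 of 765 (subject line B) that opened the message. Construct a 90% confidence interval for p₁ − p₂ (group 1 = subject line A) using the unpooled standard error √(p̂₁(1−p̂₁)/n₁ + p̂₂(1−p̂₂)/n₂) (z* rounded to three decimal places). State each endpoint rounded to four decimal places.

p̂₁ = 48/174 = 0.27586, p̂₂ = 259/765 = 0.33856; p̂₁ − p̂₂ = -0.06270.
SE = √(0.001148059 + 0.000292729) = √0.001440788 = 0.037958.
The 90% critical value is z* = 1.645. Margin of error = 0.06244.
Interval: -0.06270 ± 0.06244 → (-0.1251, -0.0003).

(-0.1251, -0.0003)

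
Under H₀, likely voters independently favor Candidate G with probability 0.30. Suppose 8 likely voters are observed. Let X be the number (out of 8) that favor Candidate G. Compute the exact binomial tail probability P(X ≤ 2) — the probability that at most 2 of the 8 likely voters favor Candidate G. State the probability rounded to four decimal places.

P = 0.5518

X ~ Binomial(n=8, p=0.30).
P(X ≤ 2) = C(8,0)·0.30^0·0.70^8 + C(8,1)·0.30^1·0.70^7 + C(8,2)·0.30^2·0.70^6.
= 0.057648 + 0.197650 + 0.296475 = 0.5518.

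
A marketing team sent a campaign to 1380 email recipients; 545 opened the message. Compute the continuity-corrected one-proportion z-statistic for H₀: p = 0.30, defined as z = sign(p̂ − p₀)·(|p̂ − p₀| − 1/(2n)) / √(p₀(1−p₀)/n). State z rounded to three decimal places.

z = 7.666

The sample proportion is 545/1380 = 0.39493. p̂ − p₀ = 0.094928.
1/(2n) = 0.000362.
Corrected numerator: |0.094928| − 0.000362 = 0.094566.
SE₀ = √(0.30·0.70/1380) = 0.012336.
z = (+)0.094566/0.012336 = 7.666.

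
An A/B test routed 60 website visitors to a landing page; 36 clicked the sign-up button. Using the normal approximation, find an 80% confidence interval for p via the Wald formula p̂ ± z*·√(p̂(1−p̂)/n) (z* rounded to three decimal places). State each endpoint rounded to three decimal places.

(0.519, 0.681)

With x = 36 successes in n = 60, p̂ = 0.60000.
Standard error of p̂: √(0.240000/60) = √0.004000000 = 0.063246.
For 80% confidence, z* = 1.282.
Margin of error: 1.282 × 0.063246 = 0.08108.
So the interval runs from 0.519 to 0.681.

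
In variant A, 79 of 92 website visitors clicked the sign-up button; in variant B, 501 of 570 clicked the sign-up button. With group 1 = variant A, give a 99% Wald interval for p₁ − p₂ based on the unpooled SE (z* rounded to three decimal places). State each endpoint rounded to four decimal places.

(-0.1202, 0.0797)

p̂₁ = 79/92 = 0.85870, p̂₂ = 501/570 = 0.87895; p̂₁ − p̂₂ = -0.02025.
SE = √(0.001318885 + 0.000186665) = √0.001505550 = 0.038801.
For 99% confidence, z* = 2.576. Margin = 2.576·0.038801 = 0.09995.
CI: -0.02025 ± 0.09995 = (-0.1202, 0.0797).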